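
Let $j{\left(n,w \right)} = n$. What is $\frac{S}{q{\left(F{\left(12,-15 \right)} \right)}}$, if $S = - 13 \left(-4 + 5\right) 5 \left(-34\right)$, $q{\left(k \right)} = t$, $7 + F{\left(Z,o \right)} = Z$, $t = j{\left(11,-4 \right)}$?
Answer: $\frac{2210}{11} \approx 200.91$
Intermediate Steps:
$t = 11$
$F{\left(Z,o \right)} = -7 + Z$
$q{\left(k \right)} = 11$
$S = 2210$ ($S = - 13 \cdot 1 \cdot 5 \left(-34\right) = \left(-13\right) 5 \left(-34\right) = \left(-65\right) \left(-34\right) = 2210$)
$\frac{S}{q{\left(F{\left(12,-15 \right)} \right)}} = \frac{2210}{11}$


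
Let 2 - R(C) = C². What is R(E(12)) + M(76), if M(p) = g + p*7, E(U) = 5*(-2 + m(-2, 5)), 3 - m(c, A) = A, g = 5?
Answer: 139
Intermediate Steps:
m(c, A) = 3 - A
E(U) = -20 (E(U) = 5*(-2 + (3 - 1*5)) = 5*(-2 + (3 - 5)) = 5*(-2 - 2) = 5*(-4) = -20)
M(p) = 5 + 7*p (M(p) = 5 + p*7 = 5 + 7*p)
R(C) = 2 - C²
R(E(12)) + M(76) = (2 - 1*(-20)²) + (5 + 7*76) = (2 - 1*400) + (5 + 532) = (2 - 400) + 537 = -398 + 537 = 139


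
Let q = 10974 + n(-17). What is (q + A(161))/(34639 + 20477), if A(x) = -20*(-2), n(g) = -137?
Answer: 10877/55116 ≈ 0.19735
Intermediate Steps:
A(x) = 40
q = 10837 (q = 10974 - 137 = 10837)
(q + A(161))/(34639 + 20477) = (10837 + 40)/(34639 + 20477) = 10877/55116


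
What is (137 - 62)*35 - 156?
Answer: 2469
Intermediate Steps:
(137 - 62)*35 - 156 = 75*35 - 156 = 2625 - 156 = 2469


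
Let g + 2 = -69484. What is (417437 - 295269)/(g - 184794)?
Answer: -15271/31785 ≈ -0.48045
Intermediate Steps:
g = -69486 (g = -2 - 69484 = -69486)
(417437 - 295269)/(g - 184794) = (417437 - 295269)/(-69486 - 184794) = 122168/(-254280) = 122168*(-1/254280) = -15271/31785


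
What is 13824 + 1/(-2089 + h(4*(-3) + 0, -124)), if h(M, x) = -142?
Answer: 30841343/2231 ≈ 13824.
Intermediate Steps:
13824 + 1/(-2089 + h(4*(-3) + 0, -124)) = 13824 + 1/(-2089 - 142) = 13824 + 1/(-2231) = 13824 - 1/2231 = 30841343/2231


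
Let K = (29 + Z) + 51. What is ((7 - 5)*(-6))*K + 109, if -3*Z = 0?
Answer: -851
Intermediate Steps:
Z = 0 (Z = -⅓*0 = 0)
K = 80 (K = (29 + 0) + 51 = 29 + 51 = 80)
((7 - 5)*(-6))*K + 109 = ((7 - 5)*(-6))*80 + 109 = (2*(-6))*80 + 109 = -12*80 + 109 = -960 + 109 = -851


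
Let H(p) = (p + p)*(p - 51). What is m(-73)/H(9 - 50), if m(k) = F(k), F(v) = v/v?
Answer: 1/7544 ≈ 0.00013256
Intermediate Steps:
F(v) = 1
m(k) = 1
H(p) = 2*p*(-51 + p) (H(p) = (2*p)*(-51 + p) = 2*p*(-51 + p))
m(-73)/H(9 - 50) = 1/(2*(9 - 50)*(-51 + (9 - 50))) = 1/(2*(-41)*(-51 - 41)) = 1/(2*(-41)*(-92)) = 1/7544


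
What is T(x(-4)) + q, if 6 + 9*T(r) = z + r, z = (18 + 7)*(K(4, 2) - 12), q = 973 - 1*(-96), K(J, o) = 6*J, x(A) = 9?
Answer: 3308/3 ≈ 1102.7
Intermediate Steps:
q = 1069 (q = 973 + 96 = 1069)
z = 300 (z = (18 + 7)*(6*4 - 12) = 25*(24 - 12) = 25*12 = 300)
T(r) = 98/3 + r/9 (T(r) = -⅔ + (300 + r)/9 = -⅔ + (100/3 + r/9) = 98/3 + r/9)
T(x(-4)) + q = (98/3 + (⅑)*9) + 1069 = (98/3 + 1) + 1069 = 101/3 + 1069 = 3308/3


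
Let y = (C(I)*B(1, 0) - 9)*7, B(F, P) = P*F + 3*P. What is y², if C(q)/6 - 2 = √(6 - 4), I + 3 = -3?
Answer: 3969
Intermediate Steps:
B(F, P) = 3*P + F*P (B(F, P) = F*P + 3*P = 3*P + F*P)
I = -6 (I = -3 - 3 = -6)
C(q) = 12 + 6*√2 (C(q) = 12 + 6*√(6 - 4) = 12 + 6*√2)
y = -63 (y = ((12 + 6*√2)*(0*(3 + 1)) - 9)*7 = ((12 + 6*√2)*(0*4) - 9)*7 = ((12 + 6*√2)*0 - 9)*7 = (0 - 9)*7 = -9*7 = -63)
y² = (-63)² = 3969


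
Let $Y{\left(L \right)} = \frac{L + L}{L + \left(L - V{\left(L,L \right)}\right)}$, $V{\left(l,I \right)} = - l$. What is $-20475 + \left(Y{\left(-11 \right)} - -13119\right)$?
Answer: $- \frac{22066}{3} \approx -7355.3$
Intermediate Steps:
$Y{\left(L \right)} = \frac{2}{3}$ ($Y{\left(L \right)} = \frac{L + L}{L + \left(L - - L\right)} = \frac{2 L}{L + \left(L + L\right)} = \frac{2 L}{L + 2 L} = \frac{2 L}{3 L} = 2 L \frac{1}{3 L} = \frac{2}{3}$)
$-20475 + \left(Y{\left(-11 \right)} - -13119\right) = -20475 + \left(\frac{2}{3} - -13119\right) = -20475 + \left(\frac{2}{3} + 13119\right) = -20475 + \frac{39359}{3} = - \frac{22066}{3}$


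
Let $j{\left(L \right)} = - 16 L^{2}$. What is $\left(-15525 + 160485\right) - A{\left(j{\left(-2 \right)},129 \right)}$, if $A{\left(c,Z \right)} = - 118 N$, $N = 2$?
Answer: $145196$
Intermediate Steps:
$A{\left(c,Z \right)} = -236$ ($A{\left(c,Z \right)} = \left(-118\right) 2 = -236$)
$\left(-15525 + 160485\right) - A{\left(j{\left(-2 \right)},129 \right)} = \left(-15525 + 160485\right) - -236 = 144960 + 236 = 145196$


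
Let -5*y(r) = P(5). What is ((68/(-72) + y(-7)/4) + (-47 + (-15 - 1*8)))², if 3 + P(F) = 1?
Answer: 10163344/2025 ≈ 5018.9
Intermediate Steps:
P(F) = -2 (P(F) = -3 + 1 = -2)
y(r) = ⅖ (y(r) = -⅕*(-2) = ⅖)
((68/(-72) + y(-7)/4) + (-47 + (-15 - 1*8)))² = ((68/(-72) + (⅖)/4) + (-47 + (-15 - 1*8)))² = ((68*(-1/72) + (⅖)*(¼)) + (-47 + (-15 - 8)))² = ((-17/18 + ⅒) + (-47 - 23))² = (-38/45 - 70)² = (-3188/45)² = 10163344/2025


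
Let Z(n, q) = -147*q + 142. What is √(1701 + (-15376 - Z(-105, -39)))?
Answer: 5*I*√782 ≈ 139.82*I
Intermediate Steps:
Z(n, q) = 142 - 147*q
√(1701 + (-15376 - Z(-105, -39))) = √(1701 + (-15376 - (142 - 147*(-39)))) = √(1701 + (-15376 - (142 + 5733))) = √(1701 + (-15376 - 1*5875)) = √(1701 + (-15376 - 5875)) = √(1701 - 21251) = √(-19550) = 5*I*√782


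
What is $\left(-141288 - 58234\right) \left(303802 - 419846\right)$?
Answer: $23153330968$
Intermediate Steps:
$\left(-141288 - 58234\right) \left(303802 - 419846\right) = \left(-199522\right) \left(-116044\right) = 23153330968$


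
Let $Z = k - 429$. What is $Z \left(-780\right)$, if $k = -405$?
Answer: $650520$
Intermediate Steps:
$Z = -834$ ($Z = -405 - 429 = -834$)
$Z \left(-780\right) = \left(-834\right) \left(-780\right) = 650520$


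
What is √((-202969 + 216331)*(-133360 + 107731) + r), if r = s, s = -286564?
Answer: I*√342741262 ≈ 18513.0*I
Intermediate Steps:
r = -286564
√((-202969 + 216331)*(-133360 + 107731) + r) = √((-202969 + 216331)*(-133360 + 107731) - 286564) = √(13362*(-25629) - 286564) = √(-342454698 - 286564) = √(-342741262) = I*√342741262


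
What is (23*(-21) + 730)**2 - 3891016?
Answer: -3830007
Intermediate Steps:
(23*(-21) + 730)**2 - 3891016 = (-483 + 730)**2 - 3891016 = 247**2 - 3891016 = 61009 - 3891016 = -3830007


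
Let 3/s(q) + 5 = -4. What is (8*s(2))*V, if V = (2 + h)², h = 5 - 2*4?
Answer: -8/3 ≈ -2.6667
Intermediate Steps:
h = -3 (h = 5 - 8 = -3)
V = 1 (V = (2 - 3)² = (-1)² = 1)
s(q) = -⅓ (s(q) = 3/(-5 - 4) = 3/(-9) = 3*(-⅑) = -⅓)
(8*s(2))*V = (8*(-⅓))*1 = -8/3*1 = -8/3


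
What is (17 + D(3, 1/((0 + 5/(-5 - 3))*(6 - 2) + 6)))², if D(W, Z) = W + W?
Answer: 529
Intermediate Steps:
D(W, Z) = 2*W
(17 + D(3, 1/((0 + 5/(-5 - 3))*(6 - 2) + 6)))² = (17 + 2*3)² = (17 + 6)² = 23² = 529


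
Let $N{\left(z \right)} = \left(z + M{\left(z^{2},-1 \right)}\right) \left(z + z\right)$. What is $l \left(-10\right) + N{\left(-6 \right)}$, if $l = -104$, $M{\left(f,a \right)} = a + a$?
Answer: $1136$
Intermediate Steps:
$M{\left(f,a \right)} = 2 a$
$N{\left(z \right)} = 2 z \left(-2 + z\right)$ ($N{\left(z \right)} = \left(z + 2 \left(-1\right)\right) \left(z + z\right) = \left(z - 2\right) 2 z = \left(-2 + z\right) 2 z = 2 z \left(-2 + z\right)$)
$l \left(-10\right) + N{\left(-6 \right)} = \left(-104\right) \left(-10\right) + 2 \left(-6\right) \left(-2 - 6\right) = 1040 + 2 \left(-6\right) \left(-8\right) = 1040 + 96 = 1136$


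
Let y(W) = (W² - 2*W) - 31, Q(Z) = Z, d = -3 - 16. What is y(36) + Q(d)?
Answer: 1174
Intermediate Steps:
d = -19
y(W) = -31 + W² - 2*W
y(36) + Q(d) = (-31 + 36² - 2*36) - 19 = (-31 + 1296 - 72) - 19 = 1193 - 19 = 1174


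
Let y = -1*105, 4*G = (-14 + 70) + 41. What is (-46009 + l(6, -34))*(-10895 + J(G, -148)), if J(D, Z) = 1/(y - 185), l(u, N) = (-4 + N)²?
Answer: 28161078063/58 ≈ 4.8554e+8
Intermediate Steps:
G = 97/4 (G = ((-14 + 70) + 41)/4 = (56 + 41)/4 = (¼)*97 = 97/4 ≈ 24.250)
y = -105
J(D, Z) = -1/290 (J(D, Z) = 1/(-105 - 185) = 1/(-290) = -1/290)
(-46009 + l(6, -34))*(-10895 + J(G, -148)) = (-46009 + (-4 - 34)²)*(-10895 - 1/290) = (-46009 + (-38)²)*(-3159551/290) = (-46009 + 1444)*(-3159551/290) = -44565*(-3159551/290) = 28161078063/58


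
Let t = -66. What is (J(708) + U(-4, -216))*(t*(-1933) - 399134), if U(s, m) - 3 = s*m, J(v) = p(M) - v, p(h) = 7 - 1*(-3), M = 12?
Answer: -45892964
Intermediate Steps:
p(h) = 10 (p(h) = 7 + 3 = 10)
J(v) = 10 - v
U(s, m) = 3 + m*s (U(s, m) = 3 + s*m = 3 + m*s)
(J(708) + U(-4, -216))*(t*(-1933) - 399134) = ((10 - 1*708) + (3 - 216*(-4)))*(-66*(-1933) - 399134) = ((10 - 708) + (3 + 864))*(127578 - 399134) = (-698 + 867)*(-271556) = 169*(-271556) = -45892964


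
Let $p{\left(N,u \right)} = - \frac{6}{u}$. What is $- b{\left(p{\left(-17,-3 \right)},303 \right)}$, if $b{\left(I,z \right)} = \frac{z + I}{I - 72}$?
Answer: $\frac{61}{14} \approx 4.3571$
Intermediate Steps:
$b{\left(I,z \right)} = \frac{I + z}{-72 + I}$
$- b{\left(p{\left(-17,-3 \right)},303 \right)} = - \frac{- \frac{6}{-3} + 303}{-72 - \frac{6}{-3}} = - \frac{\left(-6\right) \left(- \frac{1}{3}\right) + 303}{-72 - -2} = - \frac{2 + 303}{-72 + 2} = - \frac{305}{-70} = - \frac{\left(-1\right) 305}{70} = \left(-1\right) \left(- \frac{61}{14}\right) = \frac{61}{14}$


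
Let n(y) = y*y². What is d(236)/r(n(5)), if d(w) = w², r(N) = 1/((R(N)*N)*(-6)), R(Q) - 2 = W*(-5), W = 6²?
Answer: 7435416000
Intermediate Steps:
W = 36
R(Q) = -178 (R(Q) = 2 + 36*(-5) = 2 - 180 = -178)
n(y) = y³
r(N) = 1/(1068*N) (r(N) = 1/(-178*N*(-6)) = 1/(1068*N))
d(236)/r(n(5)) = 236²/((1/(1068*(5³)))) = 55696/(((1/1068)/125)) = 55696/(((1/1068)*(1/125))) = 55696/(1/133500) = 55696*133500 = 7435416000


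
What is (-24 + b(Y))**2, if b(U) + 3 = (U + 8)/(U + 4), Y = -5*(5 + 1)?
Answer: 115600/169 ≈ 684.02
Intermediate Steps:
Y = -30 (Y = -5*6 = -30)
b(U) = -3 + (8 + U)/(4 + U) (b(U) = -3 + (U + 8)/(U + 4) = -3 + (8 + U)/(4 + U))
(-24 + b(Y))**2 = (-24 + 2*(-2 - 1*(-30))/(4 - 30))**2 = (-24 + 2*(-2 + 30)/(-26))**2 = (-24 + 2*(-1/26)*28)**2 = (-24 - 28/13)**2 = (-340/13)**2 = 115600/169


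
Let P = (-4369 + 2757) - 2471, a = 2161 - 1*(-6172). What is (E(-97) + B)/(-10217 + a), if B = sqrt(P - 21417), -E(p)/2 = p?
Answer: -97/942 - 5*I*sqrt(255)/942 ≈ -0.10297 - 0.08476*I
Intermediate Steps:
a = 8333 (a = 2161 + 6172 = 8333)
E(p) = -2*p
P = -4083 (P = -1612 - 2471 = -4083)
B = 10*I*sqrt(255) (B = sqrt(-4083 - 21417) = sqrt(-25500) = 10*I*sqrt(255) ≈ 159.69*I)
(E(-97) + B)/(-10217 + a) = (-2*(-97) + 10*I*sqrt(255))/(-10217 + 8333) = (194 + 10*I*sqrt(255))/(-1884) = (194 + 10*I*sqrt(255))*(-1/1884) = -97/942 - 5*I*sqrt(255)/942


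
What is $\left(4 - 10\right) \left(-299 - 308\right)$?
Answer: $3642$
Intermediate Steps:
$\left(4 - 10\right) \left(-299 - 308\right) = \left(4 - 10\right) \left(-607\right) = \left(-6\right) \left(-607\right) = 3642$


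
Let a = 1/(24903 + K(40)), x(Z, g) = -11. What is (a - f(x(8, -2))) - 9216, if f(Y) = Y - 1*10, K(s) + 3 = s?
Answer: -229323299/24940 ≈ -9195.0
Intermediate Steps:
K(s) = -3 + s
f(Y) = -10 + Y (f(Y) = Y - 10 = -10 + Y)
a = 1/24940 (a = 1/(24903 + (-3 + 40)) = 1/(24903 + 37) = 1/24940 ≈ 4.0096e-5)
(a - f(x(8, -2))) - 9216 = (1/24940 - (-10 - 11)) - 9216 = (1/24940 - 1*(-21)) - 9216 = (1/24940 + 21) - 9216 = 523741/24940 - 9216 = -229323299/24940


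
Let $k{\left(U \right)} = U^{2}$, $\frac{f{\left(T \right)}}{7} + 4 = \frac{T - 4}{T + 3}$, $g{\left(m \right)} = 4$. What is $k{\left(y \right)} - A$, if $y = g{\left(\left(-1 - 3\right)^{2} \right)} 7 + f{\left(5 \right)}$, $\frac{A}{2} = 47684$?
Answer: $- \frac{6103503}{64} \approx -95367.0$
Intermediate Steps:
$A = 95368$ ($A = 2 \cdot 47684 = 95368$)
$f{\left(T \right)} = -28 + \frac{7 \left(-4 + T\right)}{3 + T}$ ($f{\left(T \right)} = -28 + 7 \frac{T - 4}{T + 3} = -28 + 7 \frac{-4 + T}{3 + T} = -28 + \frac{7 \left(-4 + T\right)}{3 + T}$)
$y = \frac{7}{8}$ ($y = 4 \cdot 7 + \frac{7 \left(-16 - 15\right)}{3 + 5} = 28 + \frac{7 \left(-16 - 15\right)}{8} = 28 + 7 \cdot \frac{1}{8} \left(-31\right) = 28 - \frac{217}{8} = \frac{7}{8} \approx 0.875$)
$k{\left(y \right)} - A = \left(\frac{7}{8}\right)^{2} - 95368 = \frac{49}{64} - 95368 = - \frac{6103503}{64}$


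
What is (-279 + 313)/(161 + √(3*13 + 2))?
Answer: 2737/12940 - 17*√41/12940 ≈ 0.20310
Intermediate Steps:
(-279 + 313)/(161 + √(3*13 + 2)) = 34/(161 + √(39 + 2)) = 34/(161 + √41)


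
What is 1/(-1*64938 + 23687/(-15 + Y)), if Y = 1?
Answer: -14/932819 ≈ -1.5008e-5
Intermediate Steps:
1/(-1*64938 + 23687/(-15 + Y)) = 1/(-1*64938 + 23687/(-15 + 1)) = 1/(-64938 + 23687/(-14)) = 1/(-64938 - 1/14*23687) = 1/(-64938 - 23687/14) = 1/(-932819/14) = -14/932819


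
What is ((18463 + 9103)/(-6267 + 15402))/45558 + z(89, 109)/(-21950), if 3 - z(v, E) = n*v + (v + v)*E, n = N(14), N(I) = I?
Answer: 24549950933/26099950410 ≈ 0.94061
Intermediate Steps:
n = 14
z(v, E) = 3 - 14*v - 2*E*v (z(v, E) = 3 - (14*v + (v + v)*E) = 3 - (14*v + (2*v)*E) = 3 - (14*v + 2*E*v) = 3 + (-14*v - 2*E*v) = 3 - 14*v - 2*E*v)
((18463 + 9103)/(-6267 + 15402))/45558 + z(89, 109)/(-21950) = ((18463 + 9103)/(-6267 + 15402))/45558 + (3 - 14*89 - 2*109*89)/(-21950) = (27566/9135)*(1/45558) + (3 - 1246 - 19402)*(-1/21950) = (27566*(1/9135))*(1/45558) - 20645*(-1/21950) = (3938/1305)*(1/45558) + 4129/4390 = 1969/29726595 + 4129/4390 = 24549950933/26099950410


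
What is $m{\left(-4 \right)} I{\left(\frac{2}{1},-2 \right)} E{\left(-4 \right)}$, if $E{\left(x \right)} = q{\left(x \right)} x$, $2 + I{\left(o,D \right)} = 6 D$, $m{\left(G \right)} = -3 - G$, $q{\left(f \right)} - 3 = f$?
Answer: $-56$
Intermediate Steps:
$q{\left(f \right)} = 3 + f$
$I{\left(o,D \right)} = -2 + 6 D$
$E{\left(x \right)} = x \left(3 + x\right)$ ($E{\left(x \right)} = \left(3 + x\right) x = x \left(3 + x\right)$)
$m{\left(-4 \right)} I{\left(\frac{2}{1},-2 \right)} E{\left(-4 \right)} = \left(-3 - -4\right) \left(-2 + 6 \left(-2\right)\right) \left(- 4 \left(3 - 4\right)\right) = \left(-3 + 4\right) \left(-2 - 12\right) \left(\left(-4\right) \left(-1\right)\right) = 1 \left(-14\right) 4 = \left(-14\right) 4 = -56$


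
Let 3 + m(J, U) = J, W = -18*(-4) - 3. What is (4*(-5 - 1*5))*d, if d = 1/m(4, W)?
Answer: -40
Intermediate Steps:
W = 69 (W = -3*(-24) - 3 = 72 - 3 = 69)
m(J, U) = -3 + J
d = 1 (d = 1/(-3 + 4) = 1/1 = 1)
(4*(-5 - 1*5))*d = (4*(-5 - 1*5))*1 = (4*(-5 - 5))*1 = (4*(-10))*1 = -40*1 = -40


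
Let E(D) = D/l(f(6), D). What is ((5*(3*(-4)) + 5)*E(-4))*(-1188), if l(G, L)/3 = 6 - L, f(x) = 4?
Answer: -8712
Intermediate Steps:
l(G, L) = 18 - 3*L (l(G, L) = 3*(6 - L) = 18 - 3*L)
E(D) = D/(18 - 3*D)
((5*(3*(-4)) + 5)*E(-4))*(-1188) = ((5*(3*(-4)) + 5)*(-1*(-4)/(-18 + 3*(-4))))*(-1188) = ((5*(-12) + 5)*(-1*(-4)/(-18 - 12)))*(-1188) = ((-60 + 5)*(-1*(-4)/(-30)))*(-1188) = -(-55)*(-4)*(-1)/30*(-1188) = -55*(-2/15)*(-1188) = (22/3)*(-1188) = -8712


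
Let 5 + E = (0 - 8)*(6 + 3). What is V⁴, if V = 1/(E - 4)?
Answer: 1/43046721 ≈ 2.3231e-8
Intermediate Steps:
E = -77 (E = -5 + (0 - 8)*(6 + 3) = -5 - 8*9 = -5 - 72 = -77)
V = -1/81 (V = 1/(-77 - 4) = 1/(-81) = -1/81 ≈ -0.012346)
V⁴ = (-1/81)⁴ = 1/43046721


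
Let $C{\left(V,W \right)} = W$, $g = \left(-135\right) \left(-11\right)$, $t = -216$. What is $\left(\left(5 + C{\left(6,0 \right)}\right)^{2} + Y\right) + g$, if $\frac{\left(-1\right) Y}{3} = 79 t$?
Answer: $52702$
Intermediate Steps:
$g = 1485$
$Y = 51192$ ($Y = - 3 \cdot 79 \left(-216\right) = \left(-3\right) \left(-17064\right) = 51192$)
$\left(\left(5 + C{\left(6,0 \right)}\right)^{2} + Y\right) + g = \left(\left(5 + 0\right)^{2} + 51192\right) + 1485 = \left(5^{2} + 51192\right) + 1485 = \left(25 + 51192\right) + 1485 = 51217 + 1485 = 52702$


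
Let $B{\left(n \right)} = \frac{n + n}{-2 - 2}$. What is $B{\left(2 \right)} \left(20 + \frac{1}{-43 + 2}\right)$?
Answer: $- \frac{819}{41} \approx -19.976$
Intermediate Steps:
$B{\left(n \right)} = - \frac{n}{2}$ ($B{\left(n \right)} = \frac{2 n}{-4} = 2 n \left(- \frac{1}{4}\right) = - \frac{n}{2}$)
$B{\left(2 \right)} \left(20 + \frac{1}{-43 + 2}\right) = \left(- \frac{1}{2}\right) 2 \left(20 + \frac{1}{-43 + 2}\right) = - (20 + \frac{1}{-41}) = - (20 - \frac{1}{41}) = \left(-1\right) \frac{819}{41} = - \frac{819}{41}$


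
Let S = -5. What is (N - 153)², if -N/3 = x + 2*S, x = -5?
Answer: 11664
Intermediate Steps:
N = 45 (N = -3*(-5 + 2*(-5)) = -3*(-5 - 10) = -3*(-15) = 45)
(N - 153)² = (45 - 153)² = (-108)² = 11664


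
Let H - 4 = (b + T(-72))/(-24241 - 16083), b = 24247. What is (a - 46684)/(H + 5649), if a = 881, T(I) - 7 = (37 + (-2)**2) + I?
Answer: -1846960172/227927349 ≈ -8.1033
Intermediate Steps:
T(I) = 48 + I (T(I) = 7 + ((37 + (-2)**2) + I) = 7 + ((37 + 4) + I) = 7 + (41 + I) = 48 + I)
H = 137073/40324 (H = 4 + (24247 + (48 - 72))/(-24241 - 16083) = 4 + (24247 - 24)/(-40324) = 4 + 24223*(-1/40324) = 4 - 24223/40324 = 137073/40324 ≈ 3.3993)
(a - 46684)/(H + 5649) = (881 - 46684)/(137073/40324 + 5649) = -45803/227927349/40324 = -45803*40324/227927349 = -1846960172/227927349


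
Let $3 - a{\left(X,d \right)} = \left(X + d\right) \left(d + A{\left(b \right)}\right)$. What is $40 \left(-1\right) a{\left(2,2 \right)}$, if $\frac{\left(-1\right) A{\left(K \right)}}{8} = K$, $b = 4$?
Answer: $-4920$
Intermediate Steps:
$A{\left(K \right)} = - 8 K$
$a{\left(X,d \right)} = 3 - \left(-32 + d\right) \left(X + d\right)$ ($a{\left(X,d \right)} = 3 - \left(X + d\right) \left(d - 32\right) = 3 - \left(X + d\right) \left(-32 + d\right) = 3 - \left(-32 + d\right) \left(X + d\right)$)
$40 \left(-1\right) a{\left(2,2 \right)} = 40 \left(-1\right) \left(3 - 2^{2} + 32 \cdot 2 + 32 \cdot 2 - 2 \cdot 2\right) = - 40 \left(3 - 4 + 64 + 64 - 4\right) = \left(-40\right) 123 = -4920$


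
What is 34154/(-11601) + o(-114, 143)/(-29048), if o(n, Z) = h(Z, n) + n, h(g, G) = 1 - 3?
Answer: -247689919/84246462 ≈ -2.9401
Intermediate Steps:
h(g, G) = -2
o(n, Z) = -2 + n
34154/(-11601) + o(-114, 143)/(-29048) = 34154/(-11601) + (-2 - 114)/(-29048) = 34154*(-1/11601) - 116*(-1/29048) = -34154/11601 + 29/7262 = -247689919/84246462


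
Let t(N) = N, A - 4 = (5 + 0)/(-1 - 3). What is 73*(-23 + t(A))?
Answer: -5913/4 ≈ -1478.3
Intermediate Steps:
A = 11/4 (A = 4 + (5 + 0)/(-1 - 3) = 4 + 5/(-4) = 4 + 5*(-1/4) = 4 - 5/4 = 11/4 ≈ 2.7500)
73*(-23 + t(A)) = 73*(-23 + 11/4) = 73*(-81/4) = -5913/4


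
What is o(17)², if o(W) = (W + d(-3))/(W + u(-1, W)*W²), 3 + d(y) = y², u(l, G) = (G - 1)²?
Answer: 529/5476148001 ≈ 9.6601e-8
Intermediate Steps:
u(l, G) = (-1 + G)²
d(y) = -3 + y²
o(W) = (6 + W)/(W + W²*(-1 + W)²) (o(W) = (W + (-3 + (-3)²))/(W + (-1 + W)²*W²) = (W + (-3 + 9))/(W + W²*(-1 + W)²) = (W + 6)/(W + W²*(-1 + W)²) = (6 + W)/(W + W²*(-1 + W)²))
o(17)² = ((6 + 17)/(17*(1 + 17*(-1 + 17)²)))² = ((1/17)*23/(1 + 17*16²))² = ((1/17)*23/(1 + 17*256))² = ((1/17)*23/(1 + 4352))² = ((1/17)*23/4353)² = ((1/17)*(1/4353)*23)² = (23/74001)² = 529/5476148001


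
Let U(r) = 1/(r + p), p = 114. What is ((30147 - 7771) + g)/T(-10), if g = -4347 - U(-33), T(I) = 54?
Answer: 730174/2187 ≈ 333.87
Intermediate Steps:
U(r) = 1/(114 + r) (U(r) = 1/(r + 114) = 1/(114 + r))
g = -352108/81 (g = -4347 - 1/(114 - 33) = -4347 - 1/81 = -352108/81 ≈ -4347.0)
((30147 - 7771) + g)/T(-10) = ((30147 - 7771) - 352108/81)/54 = (22376 - 352108/81)*(1/54) = (1460348/81)*(1/54) = 730174/2187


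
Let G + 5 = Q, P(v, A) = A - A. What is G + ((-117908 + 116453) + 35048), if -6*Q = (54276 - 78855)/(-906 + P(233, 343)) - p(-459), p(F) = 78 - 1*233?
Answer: 60806453/1812 ≈ 33558.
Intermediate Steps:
P(v, A) = 0
p(F) = -155 (p(F) = 78 - 233 = -155)
Q = -55003/1812 (Q = -((54276 - 78855)/(-906 + 0) - 1*(-155))/6 = -(-24579/(-906) + 155)/6 = -(-24579*(-1/906) + 155)/6 = -(8193/302 + 155)/6 = -⅙*55003/302 = -55003/1812 ≈ -30.355)
G = -64063/1812 (G = -5 - 55003/1812 = -64063/1812 ≈ -35.355)
G + ((-117908 + 116453) + 35048) = -64063/1812 + ((-117908 + 116453) + 35048) = -64063/1812 + (-1455 + 35048) = -64063/1812 + 33593 = 60806453/1812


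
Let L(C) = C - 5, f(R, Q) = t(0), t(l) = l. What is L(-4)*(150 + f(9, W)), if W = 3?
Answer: -1350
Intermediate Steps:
f(R, Q) = 0
L(C) = -5 + C
L(-4)*(150 + f(9, W)) = (-5 - 4)*(150 + 0) = -9*150 = -1350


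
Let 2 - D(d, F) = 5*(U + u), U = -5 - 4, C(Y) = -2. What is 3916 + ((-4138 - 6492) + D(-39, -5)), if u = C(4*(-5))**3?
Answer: -6627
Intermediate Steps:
U = -9
u = -8 (u = (-2)**3 = -8)
D(d, F) = 87 (D(d, F) = 2 - 5*(-9 - 8) = 2 - 5*(-17) = 2 - 1*(-85) = 2 + 85 = 87)
3916 + ((-4138 - 6492) + D(-39, -5)) = 3916 + ((-4138 - 6492) + 87) = 3916 + (-10630 + 87) = 3916 - 10543 = -6627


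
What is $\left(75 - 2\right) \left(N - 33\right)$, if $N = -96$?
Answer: $-9417$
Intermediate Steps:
$\left(75 - 2\right) \left(N - 33\right) = \left(75 - 2\right) \left(-96 - 33\right) = \left(75 - 2\right) \left(-129\right) = 73 \left(-129\right) = -9417$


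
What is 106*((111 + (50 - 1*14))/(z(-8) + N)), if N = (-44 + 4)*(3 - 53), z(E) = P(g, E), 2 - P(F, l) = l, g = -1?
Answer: 2597/335 ≈ 7.7522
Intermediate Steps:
P(F, l) = 2 - l
z(E) = 2 - E
N = 2000 (N = -40*(-50) = 2000)
106*((111 + (50 - 1*14))/(z(-8) + N)) = 106*((111 + (50 - 1*14))/((2 - 1*(-8)) + 2000)) = 106*((111 + (50 - 14))/((2 + 8) + 2000)) = 106*((111 + 36)/(10 + 2000)) = 106*(147/2010) = 106*(147*(1/2010)) = 106*(49/670) = 2597/335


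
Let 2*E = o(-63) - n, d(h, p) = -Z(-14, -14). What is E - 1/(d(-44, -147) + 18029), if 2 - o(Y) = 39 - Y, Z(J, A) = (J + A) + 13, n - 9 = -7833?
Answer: 69685927/18044 ≈ 3862.0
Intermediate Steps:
n = -7824 (n = 9 - 7833 = -7824)
Z(J, A) = 13 + A + J (Z(J, A) = (A + J) + 13 = 13 + A + J)
o(Y) = -37 + Y (o(Y) = 2 - (39 - Y) = 2 + (-39 + Y) = -37 + Y)
d(h, p) = 15 (d(h, p) = -(13 - 14 - 14) = -1*(-15) = 15)
E = 3862 (E = ((-37 - 63) - 1*(-7824))/2 = (-100 + 7824)/2 = (½)*7724 = 3862)
E - 1/(d(-44, -147) + 18029) = 3862 - 1/(15 + 18029) = 3862 - 1/18044 = 69685927/18044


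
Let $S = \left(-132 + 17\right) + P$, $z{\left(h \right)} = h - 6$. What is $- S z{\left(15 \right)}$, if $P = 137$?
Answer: $-198$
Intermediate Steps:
$z{\left(h \right)} = -6 + h$ ($z{\left(h \right)} = h - 6 = -6 + h$)
$S = 22$ ($S = \left(-132 + 17\right) + 137 = -115 + 137 = 22$)
$- S z{\left(15 \right)} = - 22 \left(-6 + 15\right) = - 22 \cdot 9 = \left(-1\right) 198 = -198$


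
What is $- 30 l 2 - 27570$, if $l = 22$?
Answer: $-28890$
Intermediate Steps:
$- 30 l 2 - 27570 = \left(-30\right) 22 \cdot 2 - 27570 = \left(-660\right) 2 - 27570 = -1320 - 27570 = -28890$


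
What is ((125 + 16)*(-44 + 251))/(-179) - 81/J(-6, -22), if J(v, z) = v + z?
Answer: -802737/5012 ≈ -160.16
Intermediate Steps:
((125 + 16)*(-44 + 251))/(-179) - 81/J(-6, -22) = ((125 + 16)*(-44 + 251))/(-179) - 81/(-6 - 22) = (141*207)*(-1/179) - 81/(-28) = 29187*(-1/179) - 81*(-1/28) = -29187/179 + 81/28 = -802737/5012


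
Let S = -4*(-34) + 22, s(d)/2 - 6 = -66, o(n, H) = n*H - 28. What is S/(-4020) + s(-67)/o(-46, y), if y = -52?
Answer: -35663/395970 ≈ -0.090065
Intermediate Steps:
o(n, H) = -28 + H*n (o(n, H) = H*n - 28 = -28 + H*n)
s(d) = -120 (s(d) = 12 + 2*(-66) = 12 - 132 = -120)
S = 158 (S = 136 + 22 = 158)
S/(-4020) + s(-67)/o(-46, y) = 158/(-4020) - 120/(-28 - 52*(-46)) = 158*(-1/4020) - 120/(-28 + 2392) = -79/2010 - 120/2364 = -79/2010 - 120*1/2364 = -79/2010 - 10/197 = -35663/395970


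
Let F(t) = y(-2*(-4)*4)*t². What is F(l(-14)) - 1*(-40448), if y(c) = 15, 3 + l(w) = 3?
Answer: 40448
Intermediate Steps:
l(w) = 0 (l(w) = -3 + 3 = 0)
F(t) = 15*t²
F(l(-14)) - 1*(-40448) = 15*0² - 1*(-40448) = 15*0 + 40448 = 0 + 40448 = 40448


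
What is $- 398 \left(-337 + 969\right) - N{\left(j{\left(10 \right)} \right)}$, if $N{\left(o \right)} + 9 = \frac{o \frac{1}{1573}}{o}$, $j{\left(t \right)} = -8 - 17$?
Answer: $- \frac{395651972}{1573} \approx -2.5153 \cdot 10^{5}$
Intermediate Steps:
$j{\left(t \right)} = -25$
$N{\left(o \right)} = - \frac{14156}{1573}$ ($N{\left(o \right)} = -9 + \frac{o \frac{1}{1573}}{o} = -9 + \frac{\frac{1}{1573} o}{o} = -9 + \frac{1}{1573} = - \frac{14156}{1573}$)
$- 398 \left(-337 + 969\right) - N{\left(j{\left(10 \right)} \right)} = - 398 \left(-337 + 969\right) - - \frac{14156}{1573} = \left(-398\right) 632 + \frac{14156}{1573} = -251536 + \frac{14156}{1573} = - \frac{395651972}{1573}$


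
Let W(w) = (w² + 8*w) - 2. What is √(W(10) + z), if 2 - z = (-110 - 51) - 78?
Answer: √419 ≈ 20.469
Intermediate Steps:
W(w) = -2 + w² + 8*w
z = 241 (z = 2 - ((-110 - 51) - 78) = 2 - (-161 - 78) = 2 - 1*(-239) = 2 + 239 = 241)
√(W(10) + z) = √((-2 + 10² + 8*10) + 241) = √((-2 + 100 + 80) + 241) = √(178 + 241) = √419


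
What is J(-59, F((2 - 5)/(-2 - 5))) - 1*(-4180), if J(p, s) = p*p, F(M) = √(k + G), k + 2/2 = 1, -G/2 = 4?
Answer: 7661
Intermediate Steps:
G = -8 (G = -2*4 = -8)
k = 0 (k = -1 + 1 = 0)
F(M) = 2*I*√2 (F(M) = √(0 - 8) = √(-8) = 2*I*√2)
J(p, s) = p²
J(-59, F((2 - 5)/(-2 - 5))) - 1*(-4180) = (-59)² - 1*(-4180) = 3481 + 4180 = 7661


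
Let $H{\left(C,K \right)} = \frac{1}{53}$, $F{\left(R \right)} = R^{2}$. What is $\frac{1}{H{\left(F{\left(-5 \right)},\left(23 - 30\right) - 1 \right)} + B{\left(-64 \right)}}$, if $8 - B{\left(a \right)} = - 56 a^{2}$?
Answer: $\frac{53}{12157353} \approx 4.3595 \cdot 10^{-6}$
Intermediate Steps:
$B{\left(a \right)} = 8 + 56 a^{2}$ ($B{\left(a \right)} = 8 - - 56 a^{2} = 8 + 56 a^{2}$)
$H{\left(C,K \right)} = \frac{1}{53}$
$\frac{1}{H{\left(F{\left(-5 \right)},\left(23 - 30\right) - 1 \right)} + B{\left(-64 \right)}} = \frac{1}{\frac{1}{53} + \left(8 + 56 \left(-64\right)^{2}\right)} = \frac{1}{\frac{1}{53} + \left(8 + 56 \cdot 4096\right)} = \frac{1}{\frac{1}{53} + \left(8 + 229376\right)} = \frac{1}{\frac{1}{53} + 229384} = \frac{1}{\frac{12157353}{53}} = \frac{53}{12157353}$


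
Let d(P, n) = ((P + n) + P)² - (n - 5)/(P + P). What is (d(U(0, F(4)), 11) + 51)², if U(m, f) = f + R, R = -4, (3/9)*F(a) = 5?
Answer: 157176369/121 ≈ 1.2990e+6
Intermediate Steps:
F(a) = 15 (F(a) = 3*5 = 15)
U(m, f) = -4 + f (U(m, f) = f - 4 = -4 + f)
d(P, n) = (n + 2*P)² - (-5 + n)/(2*P)
(d(U(0, F(4)), 11) + 51)² = ((5 - 1*11 + 2*(-4 + 15)*(11 + 2*(-4 + 15))²)/(2*(-4 + 15)) + 51)² = ((½)*(5 - 11 + 2*11*(11 + 2*11)²)/11 + 51)² = ((½)*(1/11)*(5 - 11 + 2*11*(11 + 22)²) + 51)² = ((½)*(1/11)*(5 - 11 + 2*11*33²) + 51)² = ((½)*(1/11)*(5 - 11 + 2*11*1089) + 51)² = ((½)*(1/11)*(5 - 11 + 23958) + 51)² = ((½)*(1/11)*23952 + 51)² = (11976/11 + 51)² = (12537/11)² = 157176369/121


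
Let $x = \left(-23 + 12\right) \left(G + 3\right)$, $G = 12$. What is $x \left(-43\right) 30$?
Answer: $212850$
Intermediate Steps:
$x = -165$ ($x = \left(-23 + 12\right) \left(12 + 3\right) = \left(-11\right) 15 = -165$)
$x \left(-43\right) 30 = \left(-165\right) \left(-43\right) 30 = 7095 \cdot 30 = 212850$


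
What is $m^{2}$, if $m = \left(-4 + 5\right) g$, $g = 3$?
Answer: $9$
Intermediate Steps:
$m = 3$ ($m = \left(-4 + 5\right) 3 = 1 \cdot 3 = 3$)
$m^{2} = 3^{2} = 9$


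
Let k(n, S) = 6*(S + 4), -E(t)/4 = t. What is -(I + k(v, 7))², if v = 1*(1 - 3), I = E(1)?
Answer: -3844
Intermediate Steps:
E(t) = -4*t
I = -4 (I = -4*1 = -4)
v = -2 (v = 1*(-2) = -2)
k(n, S) = 24 + 6*S (k(n, S) = 6*(4 + S) = 24 + 6*S)
-(I + k(v, 7))² = -(-4 + (24 + 6*7))² = -(-4 + (24 + 42))² = -(-4 + 66)² = -1*62² = -1*3844 = -3844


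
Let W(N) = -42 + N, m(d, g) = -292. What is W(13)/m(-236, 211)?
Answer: 29/292 ≈ 0.099315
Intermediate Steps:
W(13)/m(-236, 211) = (-42 + 13)/(-292) = -29*(-1/292) = 29/292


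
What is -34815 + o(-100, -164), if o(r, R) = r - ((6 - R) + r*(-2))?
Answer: -35285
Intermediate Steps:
o(r, R) = -6 + R + 3*r (o(r, R) = r - ((6 - R) - 2*r) = r - (6 - R - 2*r) = r + (-6 + R + 2*r) = -6 + R + 3*r)
-34815 + o(-100, -164) = -34815 + (-6 - 164 + 3*(-100)) = -34815 + (-6 - 164 - 300) = -34815 - 470 = -35285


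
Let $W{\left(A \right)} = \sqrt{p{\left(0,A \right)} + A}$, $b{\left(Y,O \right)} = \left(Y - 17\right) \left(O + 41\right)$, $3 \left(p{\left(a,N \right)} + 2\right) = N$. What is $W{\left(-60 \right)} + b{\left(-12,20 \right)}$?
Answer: $-1769 + i \sqrt{82} \approx -1769.0 + 9.0554 i$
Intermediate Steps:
$p{\left(a,N \right)} = -2 + \frac{N}{3}$
$b{\left(Y,O \right)} = \left(-17 + Y\right) \left(41 + O\right)$
$W{\left(A \right)} = \sqrt{-2 + \frac{4 A}{3}}$ ($W{\left(A \right)} = \sqrt{\left(-2 + \frac{A}{3}\right) + A} = \sqrt{-2 + \frac{4 A}{3}}$)
$W{\left(-60 \right)} + b{\left(-12,20 \right)} = \frac{\sqrt{-18 + 12 \left(-60\right)}}{3} + \left(-697 - 340 + 41 \left(-12\right) + 20 \left(-12\right)\right) = \frac{\sqrt{-18 - 720}}{3} - 1769 = \frac{\sqrt{-738}}{3} - 1769 = \frac{3 i \sqrt{82}}{3} - 1769 = i \sqrt{82} - 1769 = -1769 + i \sqrt{82}$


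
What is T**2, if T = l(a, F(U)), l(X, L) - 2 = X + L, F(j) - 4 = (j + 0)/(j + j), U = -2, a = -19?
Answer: 625/4 ≈ 156.25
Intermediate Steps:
F(j) = 9/2 (F(j) = 4 + (j + 0)/(j + j) = 4 + j/((2*j)) = 4 + j*(1/(2*j)) = 4 + 1/2 = 9/2)
l(X, L) = 2 + L + X (l(X, L) = 2 + (X + L) = 2 + (L + X) = 2 + L + X)
T = -25/2 (T = 2 + 9/2 - 19 = -25/2 ≈ -12.500)
T**2 = (-25/2)**2 = 625/4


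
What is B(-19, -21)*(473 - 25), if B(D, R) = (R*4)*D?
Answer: 715008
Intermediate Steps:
B(D, R) = 4*D*R (B(D, R) = (4*R)*D = 4*D*R)
B(-19, -21)*(473 - 25) = (4*(-19)*(-21))*(473 - 25) = 1596*448 = 715008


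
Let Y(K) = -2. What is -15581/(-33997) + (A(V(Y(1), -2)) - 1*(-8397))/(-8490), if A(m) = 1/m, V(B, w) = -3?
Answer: -45953636/86590359 ≈ -0.53070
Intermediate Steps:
-15581/(-33997) + (A(V(Y(1), -2)) - 1*(-8397))/(-8490) = -15581/(-33997) + (1/(-3) - 1*(-8397))/(-8490) = -15581*(-1/33997) + (-1/3 + 8397)*(-1/8490) = 15581/33997 + (25190/3)*(-1/8490) = 15581/33997 - 2519/2547 = -45953636/86590359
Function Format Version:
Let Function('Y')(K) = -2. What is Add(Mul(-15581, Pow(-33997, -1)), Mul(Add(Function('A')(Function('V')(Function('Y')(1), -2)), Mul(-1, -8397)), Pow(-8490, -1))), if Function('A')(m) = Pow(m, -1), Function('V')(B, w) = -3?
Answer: Rational(-45953636, 86590359) ≈ -0.53070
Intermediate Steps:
Add(Mul(-15581, Pow(-33997, -1)), Mul(Add(Function('A')(Function('V')(Function('Y')(1), -2)), Mul(-1, -8397)), Pow(-8490, -1))) = Add(Mul(-15581, Pow(-33997, -1)), Mul(Add(Pow(-3, -1), Mul(-1, -8397)), Pow(-8490, -1))) = Add(Mul(-15581, Rational(-1, 33997)), Mul(Add(Rational(-1, 3), 8397), Rational(-1, 8490))) = Add(Rational(15581, 33997), Mul(Rational(25190, 3), Rational(-1, 8490))) = Add(Rational(15581, 33997), Rational(-2519, 2547)) = Rational(-45953636, 86590359)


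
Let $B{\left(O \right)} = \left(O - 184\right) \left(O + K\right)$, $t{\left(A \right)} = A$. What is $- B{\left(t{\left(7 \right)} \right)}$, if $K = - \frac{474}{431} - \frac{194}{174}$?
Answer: $\frac{10586606}{12499} \approx 847.0$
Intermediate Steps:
$K = - \frac{83045}{37497}$ ($K = \left(-474\right) \frac{1}{431} - \frac{97}{87} = - \frac{474}{431} - \frac{97}{87} = - \frac{83045}{37497} \approx -2.2147$)
$B{\left(O \right)} = \left(-184 + O\right) \left(- \frac{83045}{37497} + O\right)$ ($B{\left(O \right)} = \left(O - 184\right) \left(O - \frac{83045}{37497}\right) = \left(-184 + O\right) \left(- \frac{83045}{37497} + O\right)$)
$- B{\left(t{\left(7 \right)} \right)} = - (\frac{15280280}{37497} + 7^{2} - \frac{48877451}{37497}) = - (\frac{15280280}{37497} + 49 - \frac{48877451}{37497}) = \left(-1\right) \left(- \frac{10586606}{12499}\right) = \frac{10586606}{12499}$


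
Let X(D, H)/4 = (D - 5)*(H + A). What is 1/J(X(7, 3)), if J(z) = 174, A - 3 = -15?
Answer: 1/174 ≈ 0.0057471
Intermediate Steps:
A = -12 (A = 3 - 15 = -12)
X(D, H) = 4*(-12 + H)*(-5 + D) (X(D, H) = 4*((D - 5)*(H - 12)) = 4*((-5 + D)*(-12 + H)) = 4*((-12 + H)*(-5 + D)) = 4*(-12 + H)*(-5 + D))
1/J(X(7, 3)) = 1/174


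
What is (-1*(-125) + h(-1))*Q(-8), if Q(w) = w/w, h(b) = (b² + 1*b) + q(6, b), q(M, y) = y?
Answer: 124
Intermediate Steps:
h(b) = b² + 2*b (h(b) = (b² + 1*b) + b = (b² + b) + b = (b + b²) + b = b² + 2*b)
Q(w) = 1
(-1*(-125) + h(-1))*Q(-8) = (-1*(-125) - (2 - 1))*1 = (125 - 1*1)*1 = (125 - 1)*1 = 124*1 = 124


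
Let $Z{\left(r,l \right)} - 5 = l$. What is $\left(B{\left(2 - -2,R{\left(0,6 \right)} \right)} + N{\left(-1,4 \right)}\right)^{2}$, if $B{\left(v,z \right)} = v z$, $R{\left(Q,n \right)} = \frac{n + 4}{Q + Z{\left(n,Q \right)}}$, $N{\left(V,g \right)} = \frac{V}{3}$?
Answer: $\frac{529}{9} \approx 58.778$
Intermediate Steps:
$N{\left(V,g \right)} = \frac{V}{3}$ ($N{\left(V,g \right)} = V \frac{1}{3} = \frac{V}{3}$)
$Z{\left(r,l \right)} = 5 + l$
$R{\left(Q,n \right)} = \frac{4 + n}{5 + 2 Q}$ ($R{\left(Q,n \right)} = \frac{n + 4}{Q + \left(5 + Q\right)} = \frac{4 + n}{5 + 2 Q}$)
$\left(B{\left(2 - -2,R{\left(0,6 \right)} \right)} + N{\left(-1,4 \right)}\right)^{2} = \left(\left(2 - -2\right) \frac{4 + 6}{5 + 2 \cdot 0} + \frac{1}{3} \left(-1\right)\right)^{2} = \left(\left(2 + 2\right) \frac{1}{5 + 0} \cdot 10 - \frac{1}{3}\right)^{2} = \left(4 \cdot \frac{1}{5} \cdot 10 - \frac{1}{3}\right)^{2} = \left(4 \cdot 2 - \frac{1}{3}\right)^{2} = \left(8 - \frac{1}{3}\right)^{2} = \left(\frac{23}{3}\right)^{2} = \frac{529}{9}$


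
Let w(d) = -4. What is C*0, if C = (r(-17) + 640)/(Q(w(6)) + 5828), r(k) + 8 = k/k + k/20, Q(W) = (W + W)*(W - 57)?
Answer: 0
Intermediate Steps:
Q(W) = 2*W*(-57 + W) (Q(W) = (2*W)*(-57 + W) = 2*W*(-57 + W))
r(k) = -7 + k/20 (r(k) = -8 + (k/k + k/20) = -8 + (1 + k*(1/20)) = -8 + (1 + k/20) = -7 + k/20)
C = 12643/126320 (C = ((-7 + (1/20)*(-17)) + 640)/(2*(-4)*(-57 - 4) + 5828) = ((-7 - 17/20) + 640)/(2*(-4)*(-61) + 5828) = (-157/20 + 640)/(488 + 5828) = (12643/20)/6316 = (12643/20)*(1/6316) = 12643/126320 ≈ 0.10009)
C*0 = (12643/126320)*0 = 0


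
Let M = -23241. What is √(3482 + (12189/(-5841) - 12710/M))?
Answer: √791836782198933603/15083409 ≈ 58.995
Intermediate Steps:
√(3482 + (12189/(-5841) - 12710/M)) = √(3482 + (12189/(-5841) - 12710/(-23241))) = √(3482 + (12189*(-1/5841) - 12710*(-1/23241))) = √(3482 + (-4063/1947 + 12710/23241)) = √(3482 - 23227271/15083409) = √(52497202867/15083409) = √791836782198933603/15083409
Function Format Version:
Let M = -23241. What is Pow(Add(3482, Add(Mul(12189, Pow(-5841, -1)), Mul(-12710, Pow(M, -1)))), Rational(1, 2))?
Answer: Mul(Rational(1, 15083409), Pow(791836782198933603, Rational(1, 2))) ≈ 58.995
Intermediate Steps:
Pow(Add(3482, Add(Mul(12189, Pow(-5841, -1)), Mul(-12710, Pow(M, -1)))), Rational(1, 2)) = Pow(Add(3482, Add(Mul(12189, Pow(-5841, -1)), Mul(-12710, Pow(-23241, -1)))), Rational(1, 2)) = Pow(Add(3482, Add(Mul(12189, Rational(-1, 5841)), Mul(-12710, Rational(-1, 23241)))), Rational(1, 2)) = Pow(Add(3482, Add(Rational(-4063, 1947), Rational(12710, 23241))), Rational(1, 2)) = Pow(Add(3482, Rational(-23227271, 15083409)), Rational(1, 2)) = Pow(Rational(52497202867, 15083409), Rational(1, 2)) = Mul(Rational(1, 15083409), Pow(791836782198933603, Rational(1, 2)))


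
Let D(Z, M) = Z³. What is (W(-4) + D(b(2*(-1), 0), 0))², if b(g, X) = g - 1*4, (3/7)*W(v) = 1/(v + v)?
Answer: 26946481/576 ≈ 46782.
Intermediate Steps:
W(v) = 7/(6*v) (W(v) = 7/(3*(v + v)) = 7/(3*((2*v))) = 7*(1/(2*v))/3 = 7/(6*v))
b(g, X) = -4 + g (b(g, X) = g - 4 = -4 + g)
(W(-4) + D(b(2*(-1), 0), 0))² = ((7/6)/(-4) + (-4 + 2*(-1))³)² = ((7/6)*(-¼) + (-4 - 2)³)² = (-7/24 + (-6)³)² = (-7/24 - 216)² = (-5191/24)² = 26946481/576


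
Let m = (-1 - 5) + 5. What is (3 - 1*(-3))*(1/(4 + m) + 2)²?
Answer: 98/3 ≈ 32.667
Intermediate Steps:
m = -1 (m = -6 + 5 = -1)
(3 - 1*(-3))*(1/(4 + m) + 2)² = (3 - 1*(-3))*(1/(4 - 1) + 2)² = (3 + 3)*(1/3 + 2)² = 6*(⅓ + 2)² = 6*(7/3)² = 6*(49/9) = 98/3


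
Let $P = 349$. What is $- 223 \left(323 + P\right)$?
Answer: $-149856$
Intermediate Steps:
$- 223 \left(323 + P\right) = - 223 \left(323 + 349\right) = \left(-223\right) 672 = -149856$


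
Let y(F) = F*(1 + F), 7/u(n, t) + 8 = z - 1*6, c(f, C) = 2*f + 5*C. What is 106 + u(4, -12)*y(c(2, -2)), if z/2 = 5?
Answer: 107/2 ≈ 53.500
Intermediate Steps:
z = 10 (z = 2*5 = 10)
u(n, t) = -7/4 (u(n, t) = 7/(-8 + (10 - 1*6)) = 7/(-8 + (10 - 6)) = 7/(-8 + 4) = 7/(-4) = 7*(-¼) = -7/4)
106 + u(4, -12)*y(c(2, -2)) = 106 - 7*(2*2 + 5*(-2))*(1 + (2*2 + 5*(-2)))/4 = 106 - 7*(4 - 10)*(1 + (4 - 10))/4 = 106 - (-21)*(1 - 6)/2 = 106 - (-21)*(-5)/2 = 106 - 7/4*30 = 106 - 105/2 = 107/2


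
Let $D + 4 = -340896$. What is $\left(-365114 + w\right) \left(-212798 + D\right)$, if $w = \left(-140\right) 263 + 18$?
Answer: $222540085368$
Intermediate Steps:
$D = -340900$ ($D = -4 - 340896 = -340900$)
$w = -36802$ ($w = -36820 + 18 = -36802$)
$\left(-365114 + w\right) \left(-212798 + D\right) = \left(-365114 - 36802\right) \left(-212798 - 340900\right) = \left(-401916\right) \left(-553698\right) = 222540085368$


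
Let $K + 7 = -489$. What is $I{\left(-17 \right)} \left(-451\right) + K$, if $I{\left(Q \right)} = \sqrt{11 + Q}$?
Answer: $-496 - 451 i \sqrt{6} \approx -496.0 - 1104.7 i$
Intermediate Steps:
$K = -496$ ($K = -7 - 489 = -496$)
$I{\left(-17 \right)} \left(-451\right) + K = \sqrt{11 - 17} \left(-451\right) - 496 = \sqrt{-6} \left(-451\right) - 496 = i \sqrt{6} \left(-451\right) - 496 = - 451 i \sqrt{6} - 496 = -496 - 451 i \sqrt{6}$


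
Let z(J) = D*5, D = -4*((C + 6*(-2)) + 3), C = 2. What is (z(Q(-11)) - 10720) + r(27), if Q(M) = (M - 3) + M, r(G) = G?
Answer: -10553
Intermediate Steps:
D = 28 (D = -4*((2 + 6*(-2)) + 3) = -4*((2 - 12) + 3) = -4*(-10 + 3) = -4*(-7) = 28)
Q(M) = -3 + 2*M (Q(M) = (-3 + M) + M = -3 + 2*M)
z(J) = 140 (z(J) = 28*5 = 140)
(z(Q(-11)) - 10720) + r(27) = (140 - 10720) + 27 = -10580 + 27 = -10553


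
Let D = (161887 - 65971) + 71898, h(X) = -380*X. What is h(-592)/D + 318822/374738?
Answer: 4921566271/2245938669 ≈ 2.1913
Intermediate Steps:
D = 167814 (D = 95916 + 71898 = 167814)
h(-592)/D + 318822/374738 = -380*(-592)/167814 + 318822/374738 = 224960*(1/167814) + 318822*(1/374738) = 112480/83907 + 22773/26767 = 4921566271/2245938669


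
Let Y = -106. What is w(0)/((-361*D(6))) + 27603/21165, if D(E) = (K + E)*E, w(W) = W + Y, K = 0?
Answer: 60162013/45843390 ≈ 1.3123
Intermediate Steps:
w(W) = -106 + W (w(W) = W - 106 = -106 + W)
D(E) = E² (D(E) = (0 + E)*E = E*E = E²)
w(0)/((-361*D(6))) + 27603/21165 = (-106 + 0)/((-361*6²)) + 27603/21165 = -106/((-361*36)) + 27603*(1/21165) = -106/(-12996) + 9201/7055 = -106*(-1/12996) + 9201/7055 = 53/6498 + 9201/7055 = 60162013/45843390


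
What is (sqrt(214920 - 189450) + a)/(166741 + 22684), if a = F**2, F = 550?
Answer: 12100/7577 + 3*sqrt(2830)/189425 ≈ 1.5978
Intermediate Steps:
a = 302500 (a = 550**2 = 302500)
(sqrt(214920 - 189450) + a)/(166741 + 22684) = (sqrt(214920 - 189450) + 302500)/(166741 + 22684) = (sqrt(25470) + 302500)/189425 = (3*sqrt(2830) + 302500)*(1/189425) = (302500 + 3*sqrt(2830))*(1/189425) = 12100/7577 + 3*sqrt(2830)/189425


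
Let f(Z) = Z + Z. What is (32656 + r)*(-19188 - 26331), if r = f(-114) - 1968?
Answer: -1386508740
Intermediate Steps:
f(Z) = 2*Z
r = -2196 (r = 2*(-114) - 1968 = -228 - 1968 = -2196)
(32656 + r)*(-19188 - 26331) = (32656 - 2196)*(-19188 - 26331) = 30460*(-45519) = -1386508740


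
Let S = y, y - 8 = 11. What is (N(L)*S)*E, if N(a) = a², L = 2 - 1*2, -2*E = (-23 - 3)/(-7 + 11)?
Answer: 0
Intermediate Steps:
y = 19 (y = 8 + 11 = 19)
S = 19
E = 13/4 (E = -(-23 - 3)/(2*(-7 + 11)) = -(-13)/4 = -½*(-13/2) = 13/4 ≈ 3.2500)
L = 0 (L = 2 - 2 = 0)
(N(L)*S)*E = (0²*19)*(13/4) = (0*19)*(13/4) = 0*(13/4) = 0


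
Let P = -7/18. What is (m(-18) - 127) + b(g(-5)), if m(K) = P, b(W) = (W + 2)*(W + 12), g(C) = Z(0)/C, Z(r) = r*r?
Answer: -1861/18 ≈ -103.39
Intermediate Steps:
Z(r) = r²
g(C) = 0 (g(C) = 0²/C = 0/C = 0)
P = -7/18 (P = -7*1/18 = -7/18 ≈ -0.38889)
b(W) = (2 + W)*(12 + W)
m(K) = -7/18
(m(-18) - 127) + b(g(-5)) = (-7/18 - 127) + (24 + 0² + 14*0) = -2293/18 + (24 + 0 + 0) = -2293/18 + 24 = -1861/18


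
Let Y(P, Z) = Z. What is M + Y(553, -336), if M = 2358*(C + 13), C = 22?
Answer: 82194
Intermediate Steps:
M = 82530 (M = 2358*(22 + 13) = 2358*35 = 82530)
M + Y(553, -336) = 82530 - 336 = 82194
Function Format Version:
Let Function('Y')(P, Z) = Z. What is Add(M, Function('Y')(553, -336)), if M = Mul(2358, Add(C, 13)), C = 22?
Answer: 82194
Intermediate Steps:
M = 82530 (M = Mul(2358, Add(22, 13)) = Mul(2358, 35) = 82530)
Add(M, Function('Y')(553, -336)) = Add(82530, -336) = 82194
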